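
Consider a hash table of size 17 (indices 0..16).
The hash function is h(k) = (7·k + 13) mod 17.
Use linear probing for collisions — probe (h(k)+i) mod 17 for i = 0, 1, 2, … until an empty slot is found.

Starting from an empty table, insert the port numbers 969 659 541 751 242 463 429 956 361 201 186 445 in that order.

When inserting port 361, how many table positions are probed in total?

Insert 969: h=13, slot 13 empty -> index 13.
Insert 659: h=2, slot 2 empty -> index 2.
Insert 541: h=9, slot 9 empty -> index 9.
Insert 751: h=0, slot 0 empty -> index 0.
Insert 242: h=7, slot 7 empty -> index 7.
Insert 463: h=7, slot 7 occupied -> index 8.
Insert 429: h=7, slots 7,8,9 occupied -> index 10.
Insert 956: h=7, slots 7,8,9,10 occupied -> index 11.
Insert 361: h=7, slots 7,8,9,10,11 occupied -> index 12.
Insert 201: h=9, slots 9,10,11,12,13 occupied -> index 14.
Insert 186: h=6, slot 6 empty -> index 6.
Insert 445: h=0, slot 0 occupied -> index 1.
Table: [751, 445, 659, ∅, ∅, ∅, 186, 242, 463, 541, 429, 956, 361, 969, 201, ∅, ∅]

6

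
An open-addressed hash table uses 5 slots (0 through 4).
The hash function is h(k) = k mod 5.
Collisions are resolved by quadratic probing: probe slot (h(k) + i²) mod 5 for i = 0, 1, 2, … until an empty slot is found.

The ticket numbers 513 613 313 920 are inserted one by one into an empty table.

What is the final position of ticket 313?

Insert 513: h=3, slot 3 empty → index 3.
Insert 613: h=3, slot 3 occupied → index 4.
Insert 313: h=3, slots 3,4 occupied → index 2.
Insert 920: h=0, slot 0 empty → index 0.
Table: [920, -, 313, 513, 613]

2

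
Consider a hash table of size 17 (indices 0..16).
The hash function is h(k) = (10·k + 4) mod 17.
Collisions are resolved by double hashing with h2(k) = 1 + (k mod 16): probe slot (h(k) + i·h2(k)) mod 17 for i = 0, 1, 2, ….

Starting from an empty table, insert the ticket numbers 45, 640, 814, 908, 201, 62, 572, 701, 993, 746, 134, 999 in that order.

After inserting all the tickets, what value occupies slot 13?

640

45: h=12 → slot 12
640: h=12, h2=1, probe 12,13 → slot 13
814: h=1 → slot 1
908: h=6 → slot 6
201: h=8 → slot 8
62: h=12, h2=15, probe 12,10 → slot 10
572: h=12, h2=13, probe 12,8,4 → slot 4
701: h=10, h2=14, probe 10,7 → slot 7
993: h=6, h2=2, probe 6,8,10,12,14 → slot 14
746: h=1, h2=11, probe 1,12,6,0 → slot 0
134: h=1, h2=7, probe 1,8,15 → slot 15
999: h=15, h2=8, probe 15,6,14,5 → slot 5
Table: [746, 814, —, —, 572, 999, 908, 701, 201, —, 62, —, 45, 640, 993, 134, —]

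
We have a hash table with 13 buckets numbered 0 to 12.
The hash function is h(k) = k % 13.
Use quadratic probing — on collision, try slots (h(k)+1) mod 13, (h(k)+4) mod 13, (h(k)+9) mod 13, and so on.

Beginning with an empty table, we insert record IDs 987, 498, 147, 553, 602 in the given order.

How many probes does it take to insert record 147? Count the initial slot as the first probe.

2

987: h=12 → slot 12
498: h=4 → slot 4
147: h=4, probe 4,5 → slot 5
553: h=7 → slot 7
602: h=4, probe 4,5,8 → slot 8
Table: [—, —, —, —, 498, 147, —, 553, 602, —, —, —, 987]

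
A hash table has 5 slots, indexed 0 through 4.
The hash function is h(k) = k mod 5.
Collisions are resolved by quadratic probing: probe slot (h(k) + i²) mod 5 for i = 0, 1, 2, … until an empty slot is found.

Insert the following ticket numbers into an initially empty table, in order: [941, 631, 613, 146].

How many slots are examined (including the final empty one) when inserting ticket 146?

3

Insert 941: h=1, slot 1 empty -> index 1.
Insert 631: h=1, slot 1 occupied -> index 2.
Insert 613: h=3, slot 3 empty -> index 3.
Insert 146: h=1, slots 1,2 occupied -> index 0.
Table: [146, 941, 631, 613, .]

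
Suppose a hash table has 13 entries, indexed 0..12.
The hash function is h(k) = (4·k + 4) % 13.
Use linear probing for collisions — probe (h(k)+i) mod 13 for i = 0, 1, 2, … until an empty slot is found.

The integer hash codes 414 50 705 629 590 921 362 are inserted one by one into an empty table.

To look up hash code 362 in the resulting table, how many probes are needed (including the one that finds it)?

6

Insert 414: h=9, slot 9 empty -> index 9.
Insert 50: h=9, slot 9 occupied -> index 10.
Insert 705: h=3, slot 3 empty -> index 3.
Insert 629: h=11, slot 11 empty -> index 11.
Insert 590: h=11, slot 11 occupied -> index 12.
Insert 921: h=9, slots 9,10,11,12 occupied -> index 0.
Insert 362: h=9, slots 9,10,11,12,0 occupied -> index 1.
Table: [921, 362, —, 705, —, —, —, —, —, 414, 50, 629, 590]
Lookup 362: h=9, probe 9,10,11,12,0,1 → found at 1.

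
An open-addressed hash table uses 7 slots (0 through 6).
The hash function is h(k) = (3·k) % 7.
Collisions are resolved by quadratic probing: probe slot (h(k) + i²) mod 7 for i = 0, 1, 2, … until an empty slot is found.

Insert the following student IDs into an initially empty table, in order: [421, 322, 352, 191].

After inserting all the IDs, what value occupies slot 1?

191

421 hashes to 3; slot 3 is free → place at 3.
322 hashes to 0; slot 0 is free → place at 0.
352 hashes to 6; slot 6 is free → place at 6.
191 hashes to 6; 6,0,3 taken → place at 1.
Table: [322, 191, —, 421, —, —, 352]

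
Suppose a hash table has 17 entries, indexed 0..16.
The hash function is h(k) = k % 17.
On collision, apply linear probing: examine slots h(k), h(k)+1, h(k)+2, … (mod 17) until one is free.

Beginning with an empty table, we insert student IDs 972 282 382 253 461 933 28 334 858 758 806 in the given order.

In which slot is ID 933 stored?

972 hashes to 3; slot 3 is free -> place at 3.
282 hashes to 10; slot 10 is free -> place at 10.
382 hashes to 8; slot 8 is free -> place at 8.
253 hashes to 15; slot 15 is free -> place at 15.
461 hashes to 2; slot 2 is free -> place at 2.
933 hashes to 15; 15 taken -> place at 16.
28 hashes to 11; slot 11 is free -> place at 11.
334 hashes to 11; 11 taken -> place at 12.
858 hashes to 8; 8 taken -> place at 9.
758 hashes to 10; 10,11,12 taken -> place at 13.
806 hashes to 7; slot 7 is free -> place at 7.
Table: [—, —, 461, 972, —, —, —, 806, 382, 858, 282, 28, 334, 758, —, 253, 933]

16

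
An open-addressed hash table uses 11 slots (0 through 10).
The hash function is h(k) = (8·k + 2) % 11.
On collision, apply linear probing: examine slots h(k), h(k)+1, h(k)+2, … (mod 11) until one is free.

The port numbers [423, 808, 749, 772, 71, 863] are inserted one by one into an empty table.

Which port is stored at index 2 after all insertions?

423: h=9 => slot 9
808: h=9, probe 9,10 => slot 10
749: h=10, probe 10,0 => slot 0
772: h=7 => slot 7
71: h=9, probe 9,10,0,1 => slot 1
863: h=9, probe 9,10,0,1,2 => slot 2
Table: [749, 71, 863, —, —, —, —, 772, —, 423, 808]

863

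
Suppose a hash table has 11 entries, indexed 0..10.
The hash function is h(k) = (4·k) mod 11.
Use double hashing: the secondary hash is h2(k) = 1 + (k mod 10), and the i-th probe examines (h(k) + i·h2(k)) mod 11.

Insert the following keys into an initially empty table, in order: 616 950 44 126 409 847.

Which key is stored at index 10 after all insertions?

44

Insert 616: h=0, slot 0 empty -> index 0.
Insert 950: h=5, slot 5 empty -> index 5.
Insert 44: h=0, h2=5, slots 0,5 occupied -> index 10.
Insert 126: h=9, slot 9 empty -> index 9.
Insert 409: h=8, slot 8 empty -> index 8.
Insert 847: h=0, h2=8, slots 0,8,5 occupied -> index 2.
Table: [616, -, 847, -, -, 950, -, -, 409, 126, 44]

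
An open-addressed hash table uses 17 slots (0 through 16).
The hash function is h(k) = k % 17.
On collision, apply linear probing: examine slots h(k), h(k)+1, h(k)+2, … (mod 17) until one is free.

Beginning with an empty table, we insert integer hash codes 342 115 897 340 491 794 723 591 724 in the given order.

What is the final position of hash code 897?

Insert 342: h=2, slot 2 empty => index 2.
Insert 115: h=13, slot 13 empty => index 13.
Insert 897: h=13, slot 13 occupied => index 14.
Insert 340: h=0, slot 0 empty => index 0.
Insert 491: h=15, slot 15 empty => index 15.
Insert 794: h=12, slot 12 empty => index 12.
Insert 723: h=9, slot 9 empty => index 9.
Insert 591: h=13, slots 13,14,15 occupied => index 16.
Insert 724: h=10, slot 10 empty => index 10.
Table: [340, ∅, 342, ∅, ∅, ∅, ∅, ∅, ∅, 723, 724, ∅, 794, 115, 897, 491, 591]

14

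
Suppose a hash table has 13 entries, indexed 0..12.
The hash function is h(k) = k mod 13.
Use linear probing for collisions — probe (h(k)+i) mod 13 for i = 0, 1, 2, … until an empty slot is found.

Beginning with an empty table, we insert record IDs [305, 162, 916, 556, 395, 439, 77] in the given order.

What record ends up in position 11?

305: h=6 -> slot 6
162: h=6, probe 6,7 -> slot 7
916: h=6, probe 6,7,8 -> slot 8
556: h=10 -> slot 10
395: h=5 -> slot 5
439: h=10, probe 10,11 -> slot 11
77: h=12 -> slot 12
Table: [∅, ∅, ∅, ∅, ∅, 395, 305, 162, 916, ∅, 556, 439, 77]

439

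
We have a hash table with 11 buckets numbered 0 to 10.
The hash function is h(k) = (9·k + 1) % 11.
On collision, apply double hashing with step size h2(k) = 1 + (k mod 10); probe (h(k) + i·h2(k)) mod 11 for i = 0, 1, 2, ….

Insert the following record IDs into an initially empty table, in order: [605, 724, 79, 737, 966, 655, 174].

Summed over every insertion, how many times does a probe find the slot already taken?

5

605 hashes to 1; slot 1 is free -> place at 1.
724 hashes to 5; slot 5 is free -> place at 5.
79 hashes to 8; slot 8 is free -> place at 8.
737 hashes to 1, h2=8; 1 taken -> place at 9.
966 hashes to 5, h2=7; 5,1,8 taken -> place at 4.
655 hashes to 0; slot 0 is free -> place at 0.
174 hashes to 5, h2=5; 5 taken -> place at 10.
Table: [655, 605, -, -, 966, 724, -, -, 79, 737, 174]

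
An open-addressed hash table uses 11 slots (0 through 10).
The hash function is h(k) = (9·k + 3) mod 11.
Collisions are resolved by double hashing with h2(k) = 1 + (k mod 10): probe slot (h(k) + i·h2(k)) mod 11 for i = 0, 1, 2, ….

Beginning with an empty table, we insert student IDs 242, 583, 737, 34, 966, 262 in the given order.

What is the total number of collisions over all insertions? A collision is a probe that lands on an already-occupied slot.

6

Insert 242: h=3, slot 3 empty => index 3.
Insert 583: h=3, h2=4, slot 3 occupied => index 7.
Insert 737: h=3, h2=8, slot 3 occupied => index 0.
Insert 34: h=1, slot 1 empty => index 1.
Insert 966: h=7, h2=7, slots 7,3 occupied => index 10.
Insert 262: h=7, h2=3, slots 7,10 occupied => index 2.
Table: [737, 34, 262, 242, —, —, —, 583, —, —, 966]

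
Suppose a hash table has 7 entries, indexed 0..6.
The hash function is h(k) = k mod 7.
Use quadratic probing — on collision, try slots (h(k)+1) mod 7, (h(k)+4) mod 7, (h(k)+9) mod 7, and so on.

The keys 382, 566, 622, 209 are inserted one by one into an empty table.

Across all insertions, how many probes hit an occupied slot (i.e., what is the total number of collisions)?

3

382: h=4 -> slot 4
566: h=6 -> slot 6
622: h=6, probe 6,0 -> slot 0
209: h=6, probe 6,0,3 -> slot 3
Table: [622, -, -, 209, 382, -, 566]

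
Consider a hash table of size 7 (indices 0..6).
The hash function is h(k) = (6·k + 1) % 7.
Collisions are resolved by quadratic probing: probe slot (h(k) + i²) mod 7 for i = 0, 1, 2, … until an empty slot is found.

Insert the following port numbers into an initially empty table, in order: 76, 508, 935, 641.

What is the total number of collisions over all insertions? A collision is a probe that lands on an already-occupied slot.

3

76 hashes to 2; slot 2 is free -> place at 2.
508 hashes to 4; slot 4 is free -> place at 4.
935 hashes to 4; 4 taken -> place at 5.
641 hashes to 4; 4,5 taken -> place at 1.
Table: [., 641, 76, ., 508, 935, .]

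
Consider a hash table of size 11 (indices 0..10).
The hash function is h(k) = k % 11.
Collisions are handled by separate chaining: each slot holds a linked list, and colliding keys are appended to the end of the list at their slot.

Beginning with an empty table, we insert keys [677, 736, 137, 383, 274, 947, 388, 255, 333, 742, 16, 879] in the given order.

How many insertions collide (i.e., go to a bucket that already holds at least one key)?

5

677 → bucket 6
736 → bucket 10
137 → bucket 5
383 → bucket 9
274 → bucket 10 (collision)
947 → bucket 1
388 → bucket 3
255 → bucket 2
333 → bucket 3 (collision)
742 → bucket 5 (collision)
16 → bucket 5 (collision)
879 → bucket 10 (collision)
Final buckets:
0: .
1: 947
2: 255
3: 388 -> 333
4: .
5: 137 -> 742 -> 16
6: 677
7: .
8: .
9: 383
10: 736 -> 274 -> 879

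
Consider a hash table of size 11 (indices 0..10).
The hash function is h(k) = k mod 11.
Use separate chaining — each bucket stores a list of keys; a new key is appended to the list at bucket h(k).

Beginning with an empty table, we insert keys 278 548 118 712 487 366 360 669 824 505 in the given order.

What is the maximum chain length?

Insert 278: h=3, bucket 3 empty -> new chain.
Insert 548: h=9, bucket 9 empty -> new chain.
Insert 118: h=8, bucket 8 empty -> new chain.
Insert 712: h=8, bucket 8 nonempty -> append to chain.
Insert 487: h=3, bucket 3 nonempty -> append to chain.
Insert 366: h=3, bucket 3 nonempty -> append to chain.
Insert 360: h=8, bucket 8 nonempty -> append to chain.
Insert 669: h=9, bucket 9 nonempty -> append to chain.
Insert 824: h=10, bucket 10 empty -> new chain.
Insert 505: h=10, bucket 10 nonempty -> append to chain.
Final buckets:
0: .
1: .
2: .
3: 278 -> 487 -> 366
4: .
5: .
6: .
7: .
8: 118 -> 712 -> 360
9: 548 -> 669
10: 824 -> 505

3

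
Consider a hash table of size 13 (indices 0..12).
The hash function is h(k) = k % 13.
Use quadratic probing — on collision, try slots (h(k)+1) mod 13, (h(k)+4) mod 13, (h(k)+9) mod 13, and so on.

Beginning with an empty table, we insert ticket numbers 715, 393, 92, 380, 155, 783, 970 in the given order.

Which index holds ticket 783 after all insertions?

7

Insert 715: h=0, slot 0 empty -> index 0.
Insert 393: h=3, slot 3 empty -> index 3.
Insert 92: h=1, slot 1 empty -> index 1.
Insert 380: h=3, slot 3 occupied -> index 4.
Insert 155: h=12, slot 12 empty -> index 12.
Insert 783: h=3, slots 3,4 occupied -> index 7.
Insert 970: h=8, slot 8 empty -> index 8.
Table: [715, 92, ., 393, 380, ., ., 783, 970, ., ., ., 155]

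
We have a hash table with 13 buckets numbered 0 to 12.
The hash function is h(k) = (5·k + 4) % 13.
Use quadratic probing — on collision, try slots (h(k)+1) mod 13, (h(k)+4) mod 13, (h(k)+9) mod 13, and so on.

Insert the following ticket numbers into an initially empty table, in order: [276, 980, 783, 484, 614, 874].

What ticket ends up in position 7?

783

276 hashes to 6; slot 6 is free → place at 6.
980 hashes to 3; slot 3 is free → place at 3.
783 hashes to 6; 6 taken → place at 7.
484 hashes to 6; 6,7 taken → place at 10.
614 hashes to 6; 6,7,10 taken → place at 2.
874 hashes to 6; 6,7,10,2 taken → place at 9.
Table: [—, —, 614, 980, —, —, 276, 783, —, 874, 484, —, —]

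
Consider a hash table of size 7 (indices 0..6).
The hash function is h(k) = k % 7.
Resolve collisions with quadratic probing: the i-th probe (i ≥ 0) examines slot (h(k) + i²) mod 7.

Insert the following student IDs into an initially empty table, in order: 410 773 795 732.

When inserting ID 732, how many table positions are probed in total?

Insert 410: h=4, slot 4 empty → index 4.
Insert 773: h=3, slot 3 empty → index 3.
Insert 795: h=4, slot 4 occupied → index 5.
Insert 732: h=4, slots 4,5 occupied → index 1.
Table: [∅, 732, ∅, 773, 410, 795, ∅]

3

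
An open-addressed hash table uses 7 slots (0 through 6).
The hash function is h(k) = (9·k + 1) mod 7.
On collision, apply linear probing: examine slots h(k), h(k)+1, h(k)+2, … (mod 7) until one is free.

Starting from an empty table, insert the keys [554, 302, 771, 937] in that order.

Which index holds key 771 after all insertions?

Insert 554: h=3, slot 3 empty => index 3.
Insert 302: h=3, slot 3 occupied => index 4.
Insert 771: h=3, slots 3,4 occupied => index 5.
Insert 937: h=6, slot 6 empty => index 6.
Table: [—, —, —, 554, 302, 771, 937]

5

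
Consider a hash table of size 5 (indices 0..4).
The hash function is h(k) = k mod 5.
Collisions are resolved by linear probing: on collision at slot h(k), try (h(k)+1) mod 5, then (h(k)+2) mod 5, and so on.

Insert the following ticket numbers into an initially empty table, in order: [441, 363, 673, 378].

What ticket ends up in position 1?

441

441: h=1 → slot 1
363: h=3 → slot 3
673: h=3, probe 3,4 → slot 4
378: h=3, probe 3,4,0 → slot 0
Table: [378, 441, ., 363, 673]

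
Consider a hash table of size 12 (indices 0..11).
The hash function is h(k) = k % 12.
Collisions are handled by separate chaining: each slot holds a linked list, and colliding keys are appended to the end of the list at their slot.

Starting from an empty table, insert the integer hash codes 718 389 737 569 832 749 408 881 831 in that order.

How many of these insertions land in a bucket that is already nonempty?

4

718 → bucket 10
389 → bucket 5
737 → bucket 5 (collision)
569 → bucket 5 (collision)
832 → bucket 4
749 → bucket 5 (collision)
408 → bucket 0
881 → bucket 5 (collision)
831 → bucket 3
Final buckets:
0: 408
1: .
2: .
3: 831
4: 832
5: 389 -> 737 -> 569 -> 749 -> 881
6: .
7: .
8: .
9: .
10: 718
11: .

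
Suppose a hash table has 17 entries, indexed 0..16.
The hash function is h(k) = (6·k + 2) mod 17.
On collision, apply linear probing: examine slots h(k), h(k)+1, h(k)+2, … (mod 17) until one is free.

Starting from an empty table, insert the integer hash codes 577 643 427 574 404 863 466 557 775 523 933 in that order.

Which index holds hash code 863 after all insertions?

577: h=13 -> slot 13
643: h=1 -> slot 1
427: h=14 -> slot 14
574: h=12 -> slot 12
404: h=12, probe 12,13,14,15 -> slot 15
863: h=12, probe 12,13,14,15,16 -> slot 16
466: h=10 -> slot 10
557: h=12, probe 12,13,14,15,16,0 -> slot 0
775: h=11 -> slot 11
523: h=12, probe 12,13,14,15,16,0,1,2 -> slot 2
933: h=7 -> slot 7
Table: [557, 643, 523, -, -, -, -, 933, -, -, 466, 775, 574, 577, 427, 404, 863]

16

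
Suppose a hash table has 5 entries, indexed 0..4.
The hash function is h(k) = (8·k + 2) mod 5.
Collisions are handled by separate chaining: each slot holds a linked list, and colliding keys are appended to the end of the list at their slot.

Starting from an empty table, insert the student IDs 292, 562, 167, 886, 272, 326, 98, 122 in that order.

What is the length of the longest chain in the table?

5

292 -> bucket 3
562 -> bucket 3 (collision)
167 -> bucket 3 (collision)
886 -> bucket 0
272 -> bucket 3 (collision)
326 -> bucket 0 (collision)
98 -> bucket 1
122 -> bucket 3 (collision)
Final buckets:
0: 886 -> 326
1: 98
2: -
3: 292 -> 562 -> 167 -> 272 -> 122
4: -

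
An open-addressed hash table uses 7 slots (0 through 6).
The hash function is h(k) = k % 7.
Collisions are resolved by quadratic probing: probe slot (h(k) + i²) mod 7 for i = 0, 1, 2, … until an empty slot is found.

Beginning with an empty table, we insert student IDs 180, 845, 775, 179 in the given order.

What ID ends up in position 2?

775

180 hashes to 5; slot 5 is free → place at 5.
845 hashes to 5; 5 taken → place at 6.
775 hashes to 5; 5,6 taken → place at 2.
179 hashes to 4; slot 4 is free → place at 4.
Table: [∅, ∅, 775, ∅, 179, 180, 845]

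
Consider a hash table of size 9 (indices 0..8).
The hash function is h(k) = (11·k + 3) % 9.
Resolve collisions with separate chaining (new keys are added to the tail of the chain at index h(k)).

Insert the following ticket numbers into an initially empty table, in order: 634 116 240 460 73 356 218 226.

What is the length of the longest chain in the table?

3

Insert 634: h=2, bucket 2 empty → new chain.
Insert 116: h=1, bucket 1 empty → new chain.
Insert 240: h=6, bucket 6 empty → new chain.
Insert 460: h=5, bucket 5 empty → new chain.
Insert 73: h=5, bucket 5 nonempty → append to chain.
Insert 356: h=4, bucket 4 empty → new chain.
Insert 218: h=7, bucket 7 empty → new chain.
Insert 226: h=5, bucket 5 nonempty → append to chain.
Final buckets:
0: _
1: 116
2: 634
3: _
4: 356
5: 460 -> 73 -> 226
6: 240
7: 218
8: _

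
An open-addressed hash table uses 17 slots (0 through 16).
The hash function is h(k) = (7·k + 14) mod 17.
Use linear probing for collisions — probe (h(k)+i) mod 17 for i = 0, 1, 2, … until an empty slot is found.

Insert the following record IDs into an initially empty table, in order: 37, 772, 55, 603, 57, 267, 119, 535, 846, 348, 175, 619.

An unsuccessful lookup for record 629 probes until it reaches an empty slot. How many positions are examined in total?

4

37: h=1 → slot 1
772: h=12 → slot 12
55: h=8 → slot 8
603: h=2 → slot 2
57: h=5 → slot 5
267: h=13 → slot 13
119: h=14 → slot 14
535: h=2, probe 2,3 → slot 3
846: h=3, probe 3,4 → slot 4
348: h=2, probe 2,3,4,5,6 → slot 6
175: h=15 → slot 15
619: h=12, probe 12,13,14,15,16 → slot 16
Table: [-, 37, 603, 535, 846, 57, 348, -, 55, -, -, -, 772, 267, 119, 175, 619]
Lookup 629: h=14, probe 14,15,16,0 → slot 0 empty, not found.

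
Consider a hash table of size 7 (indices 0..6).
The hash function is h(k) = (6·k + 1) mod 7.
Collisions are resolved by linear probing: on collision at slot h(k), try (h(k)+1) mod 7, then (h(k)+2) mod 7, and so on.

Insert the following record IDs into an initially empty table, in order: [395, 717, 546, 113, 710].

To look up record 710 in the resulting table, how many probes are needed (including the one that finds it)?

Insert 395: h=5, slot 5 empty => index 5.
Insert 717: h=5, slot 5 occupied => index 6.
Insert 546: h=1, slot 1 empty => index 1.
Insert 113: h=0, slot 0 empty => index 0.
Insert 710: h=5, slots 5,6,0,1 occupied => index 2.
Table: [113, 546, 710, ∅, ∅, 395, 717]
Lookup 710: h=5, probe 5,6,0,1,2 → found at 2.

5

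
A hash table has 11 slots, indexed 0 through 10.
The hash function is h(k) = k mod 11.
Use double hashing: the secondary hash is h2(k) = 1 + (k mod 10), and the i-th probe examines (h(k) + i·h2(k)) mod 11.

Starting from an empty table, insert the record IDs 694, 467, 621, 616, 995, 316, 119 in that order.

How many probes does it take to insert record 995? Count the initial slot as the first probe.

3

Insert 694: h=1, slot 1 empty -> index 1.
Insert 467: h=5, slot 5 empty -> index 5.
Insert 621: h=5, h2=2, slot 5 occupied -> index 7.
Insert 616: h=0, slot 0 empty -> index 0.
Insert 995: h=5, h2=6, slots 5,0 occupied -> index 6.
Insert 316: h=8, slot 8 empty -> index 8.
Insert 119: h=9, slot 9 empty -> index 9.
Table: [616, 694, ∅, ∅, ∅, 467, 995, 621, 316, 119, ∅]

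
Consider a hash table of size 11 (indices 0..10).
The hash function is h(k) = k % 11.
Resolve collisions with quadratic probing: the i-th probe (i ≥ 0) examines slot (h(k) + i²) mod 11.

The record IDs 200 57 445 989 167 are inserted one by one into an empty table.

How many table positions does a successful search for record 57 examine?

Insert 200: h=2, slot 2 empty => index 2.
Insert 57: h=2, slot 2 occupied => index 3.
Insert 445: h=5, slot 5 empty => index 5.
Insert 989: h=10, slot 10 empty => index 10.
Insert 167: h=2, slots 2,3 occupied => index 6.
Table: [_, _, 200, 57, _, 445, 167, _, _, _, 989]
Lookup 57: h=2, probe 2,3 → found at 3.

2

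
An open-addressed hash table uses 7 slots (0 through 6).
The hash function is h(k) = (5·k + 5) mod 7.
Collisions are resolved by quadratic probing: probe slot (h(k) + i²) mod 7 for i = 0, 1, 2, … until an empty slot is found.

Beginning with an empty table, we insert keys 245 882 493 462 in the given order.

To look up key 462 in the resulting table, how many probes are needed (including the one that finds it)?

245 hashes to 5; slot 5 is free => place at 5.
882 hashes to 5; 5 taken => place at 6.
493 hashes to 6; 6 taken => place at 0.
462 hashes to 5; 5,6 taken => place at 2.
Table: [493, -, 462, -, -, 245, 882]
Lookup 462: h=5, probe 5,6,2 → found at 2.

3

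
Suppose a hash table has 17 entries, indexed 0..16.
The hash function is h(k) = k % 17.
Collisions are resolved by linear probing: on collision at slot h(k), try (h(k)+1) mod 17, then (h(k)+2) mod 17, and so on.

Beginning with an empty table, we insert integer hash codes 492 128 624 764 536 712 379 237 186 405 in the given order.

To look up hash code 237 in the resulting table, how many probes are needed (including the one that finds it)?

492: h=16 -> slot 16
128: h=9 -> slot 9
624: h=12 -> slot 12
764: h=16, probe 16,0 -> slot 0
536: h=9, probe 9,10 -> slot 10
712: h=15 -> slot 15
379: h=5 -> slot 5
237: h=16, probe 16,0,1 -> slot 1
186: h=16, probe 16,0,1,2 -> slot 2
405: h=14 -> slot 14
Table: [764, 237, 186, -, -, 379, -, -, -, 128, 536, -, 624, -, 405, 712, 492]
Lookup 237: h=16, probe 16,0,1 → found at 1.

3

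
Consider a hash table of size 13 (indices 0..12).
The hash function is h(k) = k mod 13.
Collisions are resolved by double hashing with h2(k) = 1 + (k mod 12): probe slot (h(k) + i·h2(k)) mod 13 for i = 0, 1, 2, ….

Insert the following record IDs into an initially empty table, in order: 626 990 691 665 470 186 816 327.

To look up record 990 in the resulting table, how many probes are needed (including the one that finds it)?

626 hashes to 2; slot 2 is free → place at 2.
990 hashes to 2, h2=7; 2 taken → place at 9.
691 hashes to 2, h2=8; 2 taken → place at 10.
665 hashes to 2, h2=6; 2 taken → place at 8.
470 hashes to 2, h2=3; 2 taken → place at 5.
186 hashes to 4; slot 4 is free → place at 4.
816 hashes to 10, h2=1; 10 taken → place at 11.
327 hashes to 2, h2=4; 2 taken → place at 6.
Table: [_, _, 626, _, 186, 470, 327, _, 665, 990, 691, 816, _]
Lookup 990: h=2, h2=7, probe 2,9 → found at 9.

2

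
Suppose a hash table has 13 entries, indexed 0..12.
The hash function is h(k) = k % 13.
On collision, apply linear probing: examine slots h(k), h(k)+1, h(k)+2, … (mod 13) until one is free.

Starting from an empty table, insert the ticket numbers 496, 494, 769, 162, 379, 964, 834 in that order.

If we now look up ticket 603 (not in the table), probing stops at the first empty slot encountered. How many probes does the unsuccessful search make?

496 hashes to 2; slot 2 is free → place at 2.
494 hashes to 0; slot 0 is free → place at 0.
769 hashes to 2; 2 taken → place at 3.
162 hashes to 6; slot 6 is free → place at 6.
379 hashes to 2; 2,3 taken → place at 4.
964 hashes to 2; 2,3,4 taken → place at 5.
834 hashes to 2; 2,3,4,5,6 taken → place at 7.
Table: [494, ., 496, 769, 379, 964, 162, 834, ., ., ., ., .]
Lookup 603: h=5, probe 5,6,7,8 → slot 8 empty, not found.

4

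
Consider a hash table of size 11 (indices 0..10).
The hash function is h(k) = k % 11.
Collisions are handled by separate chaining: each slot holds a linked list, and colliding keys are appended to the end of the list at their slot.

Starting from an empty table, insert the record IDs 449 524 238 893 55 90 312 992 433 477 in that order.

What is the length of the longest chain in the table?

449 -> bucket 9
524 -> bucket 7
238 -> bucket 7 (collision)
893 -> bucket 2
55 -> bucket 0
90 -> bucket 2 (collision)
312 -> bucket 4
992 -> bucket 2 (collision)
433 -> bucket 4 (collision)
477 -> bucket 4 (collision)
Final buckets:
0: 55
1: _
2: 893 -> 90 -> 992
3: _
4: 312 -> 433 -> 477
5: _
6: _
7: 524 -> 238
8: _
9: 449
10: _

3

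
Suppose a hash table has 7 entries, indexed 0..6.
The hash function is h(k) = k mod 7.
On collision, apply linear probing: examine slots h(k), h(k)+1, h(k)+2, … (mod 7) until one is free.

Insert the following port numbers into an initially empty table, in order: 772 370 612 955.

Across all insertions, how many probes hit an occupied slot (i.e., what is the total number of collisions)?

1

772 hashes to 2; slot 2 is free => place at 2.
370 hashes to 6; slot 6 is free => place at 6.
612 hashes to 3; slot 3 is free => place at 3.
955 hashes to 3; 3 taken => place at 4.
Table: [-, -, 772, 612, 955, -, 370]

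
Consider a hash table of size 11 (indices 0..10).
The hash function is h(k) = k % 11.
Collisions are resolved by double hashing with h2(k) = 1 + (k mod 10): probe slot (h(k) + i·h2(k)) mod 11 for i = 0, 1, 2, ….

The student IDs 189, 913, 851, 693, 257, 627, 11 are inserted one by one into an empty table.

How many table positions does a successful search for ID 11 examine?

189: h=2 → slot 2
913: h=0 → slot 0
851: h=4 → slot 4
693: h=0, h2=4, probe 0,4,8 → slot 8
257: h=4, h2=8, probe 4,1 → slot 1
627: h=0, h2=8, probe 0,8,5 → slot 5
11: h=0, h2=2, probe 0,2,4,6 → slot 6
Table: [913, 257, 189, —, 851, 627, 11, —, 693, —, —]
Lookup 11: h=0, h2=2, probe 0,2,4,6 → found at 6.

4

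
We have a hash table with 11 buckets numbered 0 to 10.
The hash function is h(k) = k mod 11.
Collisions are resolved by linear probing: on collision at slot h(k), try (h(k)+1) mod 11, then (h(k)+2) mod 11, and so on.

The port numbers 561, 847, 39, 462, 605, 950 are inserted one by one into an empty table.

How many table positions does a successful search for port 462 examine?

3

561 hashes to 0; slot 0 is free -> place at 0.
847 hashes to 0; 0 taken -> place at 1.
39 hashes to 6; slot 6 is free -> place at 6.
462 hashes to 0; 0,1 taken -> place at 2.
605 hashes to 0; 0,1,2 taken -> place at 3.
950 hashes to 4; slot 4 is free -> place at 4.
Table: [561, 847, 462, 605, 950, —, 39, —, —, —, —]
Lookup 462: h=0, probe 0,1,2 → found at 2.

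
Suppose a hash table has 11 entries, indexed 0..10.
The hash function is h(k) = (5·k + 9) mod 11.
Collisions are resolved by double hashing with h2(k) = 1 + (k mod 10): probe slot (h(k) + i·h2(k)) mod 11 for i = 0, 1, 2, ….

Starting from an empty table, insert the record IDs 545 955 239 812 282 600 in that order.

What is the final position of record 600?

Insert 545: h=6, slot 6 empty → index 6.
Insert 955: h=10, slot 10 empty → index 10.
Insert 239: h=5, slot 5 empty → index 5.
Insert 812: h=10, h2=3, slot 10 occupied → index 2.
Insert 282: h=0, slot 0 empty → index 0.
Insert 600: h=6, h2=1, slot 6 occupied → index 7.
Table: [282, _, 812, _, _, 239, 545, 600, _, _, 955]

7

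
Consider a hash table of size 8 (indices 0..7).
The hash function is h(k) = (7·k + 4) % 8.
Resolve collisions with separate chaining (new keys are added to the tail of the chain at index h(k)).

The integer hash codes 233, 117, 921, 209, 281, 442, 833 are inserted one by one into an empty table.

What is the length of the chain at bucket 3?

5

Insert 233: h=3, bucket 3 empty → new chain.
Insert 117: h=7, bucket 7 empty → new chain.
Insert 921: h=3, bucket 3 nonempty → append to chain.
Insert 209: h=3, bucket 3 nonempty → append to chain.
Insert 281: h=3, bucket 3 nonempty → append to chain.
Insert 442: h=2, bucket 2 empty → new chain.
Insert 833: h=3, bucket 3 nonempty → append to chain.
Final buckets:
0: ∅
1: ∅
2: 442
3: 233 -> 921 -> 209 -> 281 -> 833
4: ∅
5: ∅
6: ∅
7: 117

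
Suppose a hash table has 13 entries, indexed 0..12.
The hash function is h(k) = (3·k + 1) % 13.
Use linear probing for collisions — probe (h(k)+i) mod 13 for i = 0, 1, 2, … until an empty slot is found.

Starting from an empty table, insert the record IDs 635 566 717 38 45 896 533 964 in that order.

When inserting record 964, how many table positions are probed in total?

635 hashes to 8; slot 8 is free -> place at 8.
566 hashes to 9; slot 9 is free -> place at 9.
717 hashes to 7; slot 7 is free -> place at 7.
38 hashes to 11; slot 11 is free -> place at 11.
45 hashes to 6; slot 6 is free -> place at 6.
896 hashes to 11; 11 taken -> place at 12.
533 hashes to 1; slot 1 is free -> place at 1.
964 hashes to 7; 7,8,9 taken -> place at 10.
Table: [_, 533, _, _, _, _, 45, 717, 635, 566, 964, 38, 896]

4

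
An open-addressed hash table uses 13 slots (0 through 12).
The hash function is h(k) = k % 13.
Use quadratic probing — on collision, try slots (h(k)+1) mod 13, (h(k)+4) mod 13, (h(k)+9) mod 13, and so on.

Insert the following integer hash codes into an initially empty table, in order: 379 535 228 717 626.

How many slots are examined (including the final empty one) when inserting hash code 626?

4

Insert 379: h=2, slot 2 empty => index 2.
Insert 535: h=2, slot 2 occupied => index 3.
Insert 228: h=7, slot 7 empty => index 7.
Insert 717: h=2, slots 2,3 occupied => index 6.
Insert 626: h=2, slots 2,3,6 occupied => index 11.
Table: [—, —, 379, 535, —, —, 717, 228, —, —, —, 626, —]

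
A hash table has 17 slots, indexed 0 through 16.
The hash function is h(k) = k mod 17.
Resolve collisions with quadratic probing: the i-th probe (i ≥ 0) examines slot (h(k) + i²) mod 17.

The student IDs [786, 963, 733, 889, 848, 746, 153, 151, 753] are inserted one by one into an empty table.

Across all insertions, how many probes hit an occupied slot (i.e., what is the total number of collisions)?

786 hashes to 4; slot 4 is free => place at 4.
963 hashes to 11; slot 11 is free => place at 11.
733 hashes to 2; slot 2 is free => place at 2.
889 hashes to 5; slot 5 is free => place at 5.
848 hashes to 15; slot 15 is free => place at 15.
746 hashes to 15; 15 taken => place at 16.
153 hashes to 0; slot 0 is free => place at 0.
151 hashes to 15; 15,16,2 taken => place at 7.
753 hashes to 5; 5 taken => place at 6.
Table: [153, -, 733, -, 786, 889, 753, 151, -, -, -, 963, -, -, -, 848, 746]

5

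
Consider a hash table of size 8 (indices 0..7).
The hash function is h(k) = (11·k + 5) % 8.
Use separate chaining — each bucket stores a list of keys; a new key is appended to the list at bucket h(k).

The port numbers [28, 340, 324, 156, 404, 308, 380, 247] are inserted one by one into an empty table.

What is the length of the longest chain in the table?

7

28 -> bucket 1
340 -> bucket 1 (collision)
324 -> bucket 1 (collision)
156 -> bucket 1 (collision)
404 -> bucket 1 (collision)
308 -> bucket 1 (collision)
380 -> bucket 1 (collision)
247 -> bucket 2
Final buckets:
0: .
1: 28 -> 340 -> 324 -> 156 -> 404 -> 308 -> 380
2: 247
3: .
4: .
5: .
6: .
7: .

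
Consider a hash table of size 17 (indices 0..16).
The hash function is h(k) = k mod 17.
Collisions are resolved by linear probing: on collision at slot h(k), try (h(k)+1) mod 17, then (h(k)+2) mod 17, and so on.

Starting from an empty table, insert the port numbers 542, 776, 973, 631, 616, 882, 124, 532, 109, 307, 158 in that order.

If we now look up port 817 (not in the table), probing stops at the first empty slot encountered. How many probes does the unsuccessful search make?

3

Insert 542: h=15, slot 15 empty => index 15.
Insert 776: h=11, slot 11 empty => index 11.
Insert 973: h=4, slot 4 empty => index 4.
Insert 631: h=2, slot 2 empty => index 2.
Insert 616: h=4, slot 4 occupied => index 5.
Insert 882: h=15, slot 15 occupied => index 16.
Insert 124: h=5, slot 5 occupied => index 6.
Insert 532: h=5, slots 5,6 occupied => index 7.
Insert 109: h=7, slot 7 occupied => index 8.
Insert 307: h=1, slot 1 empty => index 1.
Insert 158: h=5, slots 5,6,7,8 occupied => index 9.
Table: [-, 307, 631, -, 973, 616, 124, 532, 109, 158, -, 776, -, -, -, 542, 882]
Lookup 817: h=1, probe 1,2,3 → slot 3 empty, not found.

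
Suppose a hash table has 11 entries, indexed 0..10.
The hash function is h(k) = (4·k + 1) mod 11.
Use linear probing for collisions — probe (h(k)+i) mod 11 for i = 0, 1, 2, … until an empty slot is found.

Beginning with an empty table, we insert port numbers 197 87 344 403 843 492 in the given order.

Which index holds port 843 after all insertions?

10

197: h=8 -> slot 8
87: h=8, probe 8,9 -> slot 9
344: h=2 -> slot 2
403: h=7 -> slot 7
843: h=7, probe 7,8,9,10 -> slot 10
492: h=0 -> slot 0
Table: [492, -, 344, -, -, -, -, 403, 197, 87, 843]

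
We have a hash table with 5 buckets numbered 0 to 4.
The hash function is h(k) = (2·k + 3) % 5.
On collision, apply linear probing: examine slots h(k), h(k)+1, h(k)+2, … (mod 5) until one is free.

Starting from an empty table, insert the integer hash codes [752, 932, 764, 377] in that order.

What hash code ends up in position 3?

752: h=2 → slot 2
932: h=2, probe 2,3 → slot 3
764: h=1 → slot 1
377: h=2, probe 2,3,4 → slot 4
Table: [_, 764, 752, 932, 377]

932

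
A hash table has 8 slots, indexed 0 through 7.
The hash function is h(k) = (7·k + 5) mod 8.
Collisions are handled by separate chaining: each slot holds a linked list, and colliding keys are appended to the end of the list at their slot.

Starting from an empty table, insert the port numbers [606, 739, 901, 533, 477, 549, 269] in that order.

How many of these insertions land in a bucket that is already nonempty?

4

606 → bucket 7
739 → bucket 2
901 → bucket 0
533 → bucket 0 (collision)
477 → bucket 0 (collision)
549 → bucket 0 (collision)
269 → bucket 0 (collision)
Final buckets:
0: 901 -> 533 -> 477 -> 549 -> 269
1: —
2: 739
3: —
4: —
5: —
6: —
7: 606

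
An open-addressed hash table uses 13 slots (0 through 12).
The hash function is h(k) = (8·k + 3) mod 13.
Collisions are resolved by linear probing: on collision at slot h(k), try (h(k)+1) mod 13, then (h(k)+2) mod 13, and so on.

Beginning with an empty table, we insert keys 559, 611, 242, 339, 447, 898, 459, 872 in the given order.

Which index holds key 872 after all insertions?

0

Insert 559: h=3, slot 3 empty → index 3.
Insert 611: h=3, slot 3 occupied → index 4.
Insert 242: h=2, slot 2 empty → index 2.
Insert 339: h=11, slot 11 empty → index 11.
Insert 447: h=4, slot 4 occupied → index 5.
Insert 898: h=11, slot 11 occupied → index 12.
Insert 459: h=9, slot 9 empty → index 9.
Insert 872: h=11, slots 11,12 occupied → index 0.
Table: [872, _, 242, 559, 611, 447, _, _, _, 459, _, 339, 898]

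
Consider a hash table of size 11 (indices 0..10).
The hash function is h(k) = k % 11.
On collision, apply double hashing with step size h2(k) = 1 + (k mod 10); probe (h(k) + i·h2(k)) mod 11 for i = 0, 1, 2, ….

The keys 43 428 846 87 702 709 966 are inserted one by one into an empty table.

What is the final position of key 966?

Insert 43: h=10, slot 10 empty => index 10.
Insert 428: h=10, h2=9, slot 10 occupied => index 8.
Insert 846: h=10, h2=7, slot 10 occupied => index 6.
Insert 87: h=10, h2=8, slot 10 occupied => index 7.
Insert 702: h=9, slot 9 empty => index 9.
Insert 709: h=5, slot 5 empty => index 5.
Insert 966: h=9, h2=7, slots 9,5 occupied => index 1.
Table: [-, 966, -, -, -, 709, 846, 87, 428, 702, 43]

1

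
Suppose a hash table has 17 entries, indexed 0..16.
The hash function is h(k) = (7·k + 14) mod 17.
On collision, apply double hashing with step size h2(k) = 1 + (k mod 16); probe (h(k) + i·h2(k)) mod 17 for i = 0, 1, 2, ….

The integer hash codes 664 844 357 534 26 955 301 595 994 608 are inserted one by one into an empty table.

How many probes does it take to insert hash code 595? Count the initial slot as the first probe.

Insert 664: h=4, slot 4 empty => index 4.
Insert 844: h=6, slot 6 empty => index 6.
Insert 357: h=14, slot 14 empty => index 14.
Insert 534: h=12, slot 12 empty => index 12.
Insert 26: h=9, slot 9 empty => index 9.
Insert 955: h=1, slot 1 empty => index 1.
Insert 301: h=13, slot 13 empty => index 13.
Insert 595: h=14, h2=4, slots 14,1 occupied => index 5.
Insert 994: h=2, slot 2 empty => index 2.
Insert 608: h=3, slot 3 empty => index 3.
Table: [., 955, 994, 608, 664, 595, 844, ., ., 26, ., ., 534, 301, 357, ., .]

3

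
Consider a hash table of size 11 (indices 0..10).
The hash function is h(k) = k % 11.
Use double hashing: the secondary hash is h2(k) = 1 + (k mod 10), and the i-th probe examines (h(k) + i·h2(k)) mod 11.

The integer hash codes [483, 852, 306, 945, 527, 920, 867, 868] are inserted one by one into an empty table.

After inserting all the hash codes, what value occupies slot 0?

483 hashes to 10; slot 10 is free → place at 10.
852 hashes to 5; slot 5 is free → place at 5.
306 hashes to 9; slot 9 is free → place at 9.
945 hashes to 10, h2=6; 10,5 taken → place at 0.
527 hashes to 10, h2=8; 10 taken → place at 7.
920 hashes to 7, h2=1; 7 taken → place at 8.
867 hashes to 9, h2=8; 9 taken → place at 6.
868 hashes to 10, h2=9; 10,8,6 taken → place at 4.
Table: [945, _, _, _, 868, 852, 867, 527, 920, 306, 483]

945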